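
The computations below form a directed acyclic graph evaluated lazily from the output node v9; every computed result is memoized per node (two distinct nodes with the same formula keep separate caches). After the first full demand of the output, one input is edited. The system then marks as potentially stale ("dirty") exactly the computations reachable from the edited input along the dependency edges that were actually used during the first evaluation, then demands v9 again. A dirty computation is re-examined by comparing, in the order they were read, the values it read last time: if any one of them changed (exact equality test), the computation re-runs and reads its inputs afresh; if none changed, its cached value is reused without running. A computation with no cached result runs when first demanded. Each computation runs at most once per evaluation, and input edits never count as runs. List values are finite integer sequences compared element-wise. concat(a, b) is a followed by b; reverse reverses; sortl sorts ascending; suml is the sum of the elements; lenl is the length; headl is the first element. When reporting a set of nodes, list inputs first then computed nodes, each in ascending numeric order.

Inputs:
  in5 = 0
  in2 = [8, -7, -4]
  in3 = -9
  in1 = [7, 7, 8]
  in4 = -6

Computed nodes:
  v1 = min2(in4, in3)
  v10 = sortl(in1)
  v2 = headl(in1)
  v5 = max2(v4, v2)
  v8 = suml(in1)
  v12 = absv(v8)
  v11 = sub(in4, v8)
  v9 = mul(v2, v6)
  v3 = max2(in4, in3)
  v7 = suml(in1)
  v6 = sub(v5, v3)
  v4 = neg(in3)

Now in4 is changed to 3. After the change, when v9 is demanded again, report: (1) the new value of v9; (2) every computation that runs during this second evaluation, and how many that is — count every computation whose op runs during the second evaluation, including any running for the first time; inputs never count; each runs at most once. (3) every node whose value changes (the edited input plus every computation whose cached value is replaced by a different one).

First demand of the output computes:
  v2 = headl([7, 7, 8]) = 7
  v3 = max2(-6, -9) = -6
  v4 = neg(-9) = 9
  v5 = max2(9, 7) = 9
  v6 = sub(9, -6) = 15
  v9 = mul(7, 15) = 105

After the edit, cleaning proceeds:
  v3: a read changed (in4 -6->3) — executes, giving 3.
  v6: a read changed (v3 -6->3) — executes, giving 6.
  v9: a read changed (v6 15->6) — executes, giving 42.

Demanding v9 again yields 42.
3 computations run: v3, v6, v9.
The nodes whose values change: in4, v3, v6, v9.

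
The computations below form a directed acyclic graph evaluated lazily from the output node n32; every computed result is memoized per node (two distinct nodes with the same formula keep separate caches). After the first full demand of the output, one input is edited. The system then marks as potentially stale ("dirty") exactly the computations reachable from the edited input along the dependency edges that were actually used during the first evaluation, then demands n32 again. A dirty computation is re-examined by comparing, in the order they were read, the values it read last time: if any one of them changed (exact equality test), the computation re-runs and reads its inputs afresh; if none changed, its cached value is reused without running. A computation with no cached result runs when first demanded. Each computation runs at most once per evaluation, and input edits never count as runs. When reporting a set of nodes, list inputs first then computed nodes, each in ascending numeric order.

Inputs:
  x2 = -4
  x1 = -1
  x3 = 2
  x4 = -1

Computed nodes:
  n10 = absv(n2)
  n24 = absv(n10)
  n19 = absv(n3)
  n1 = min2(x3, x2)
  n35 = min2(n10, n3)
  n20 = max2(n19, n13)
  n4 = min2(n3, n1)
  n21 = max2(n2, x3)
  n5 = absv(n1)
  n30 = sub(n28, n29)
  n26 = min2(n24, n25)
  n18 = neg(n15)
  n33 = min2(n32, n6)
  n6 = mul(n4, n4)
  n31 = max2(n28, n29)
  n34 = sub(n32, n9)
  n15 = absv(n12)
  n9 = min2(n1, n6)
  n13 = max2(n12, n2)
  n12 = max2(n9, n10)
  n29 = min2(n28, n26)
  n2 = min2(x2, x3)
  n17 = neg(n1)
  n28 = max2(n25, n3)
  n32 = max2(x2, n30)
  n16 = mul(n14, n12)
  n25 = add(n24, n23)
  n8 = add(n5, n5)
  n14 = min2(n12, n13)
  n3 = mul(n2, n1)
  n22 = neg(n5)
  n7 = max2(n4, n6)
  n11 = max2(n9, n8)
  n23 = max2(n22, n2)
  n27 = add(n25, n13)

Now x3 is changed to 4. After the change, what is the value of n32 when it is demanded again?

Demanding n32 again yields 16.
Note where the cutoff bites: n3 is checked, finds nothing changed, and keeps its cache.

First demand of the output computes:
  n1 = min2(2, -4) = -4
  n2 = min2(-4, 2) = -4
  n3 = mul(-4, -4) = 16
  n5 = absv(-4) = 4
  n10 = absv(-4) = 4
  n22 = neg(4) = -4
  n23 = max2(-4, -4) = -4
  n24 = absv(4) = 4
  n25 = add(4, -4) = 0
  n26 = min2(4, 0) = 0
  n28 = max2(0, 16) = 16
  n29 = min2(16, 0) = 0
  n30 = sub(16, 0) = 16
  n32 = max2(-4, 16) = 16

After the edit, cleaning proceeds:
  n1: a read changed (x3 2->4) — executes, giving -4 — identical to its old value.
  n2: a read changed (x3 2->4) — executes, giving -4 — identical to its old value.
  n3: dirty, but its reads are unchanged (n2 unchanged, n1 unchanged); cached 16 stands.
  n5: dirty, but its reads are unchanged (n1 unchanged); cached 4 stands.
  n10: dirty, but its reads are unchanged (n2 unchanged); cached 4 stands.
  n22: dirty, but its reads are unchanged (n5 unchanged); cached -4 stands.
  n23: dirty, but its reads are unchanged (n22 unchanged, n2 unchanged); cached -4 stands.
  n24: dirty, but its reads are unchanged (n10 unchanged); cached 4 stands.
  n25: dirty, but its reads are unchanged (n24 unchanged, n23 unchanged); cached 0 stands.
  n26: dirty, but its reads are unchanged (n24 unchanged, n25 unchanged); cached 0 stands.
  n28: dirty, but its reads are unchanged (n25 unchanged, n3 unchanged); cached 16 stands.
  n29: dirty, but its reads are unchanged (n28 unchanged, n26 unchanged); cached 0 stands.
  n30: dirty, but its reads are unchanged (n28 unchanged, n29 unchanged); cached 16 stands.
  n32: dirty, but its reads are unchanged (x2 unchanged, n30 unchanged); cached 16 stands.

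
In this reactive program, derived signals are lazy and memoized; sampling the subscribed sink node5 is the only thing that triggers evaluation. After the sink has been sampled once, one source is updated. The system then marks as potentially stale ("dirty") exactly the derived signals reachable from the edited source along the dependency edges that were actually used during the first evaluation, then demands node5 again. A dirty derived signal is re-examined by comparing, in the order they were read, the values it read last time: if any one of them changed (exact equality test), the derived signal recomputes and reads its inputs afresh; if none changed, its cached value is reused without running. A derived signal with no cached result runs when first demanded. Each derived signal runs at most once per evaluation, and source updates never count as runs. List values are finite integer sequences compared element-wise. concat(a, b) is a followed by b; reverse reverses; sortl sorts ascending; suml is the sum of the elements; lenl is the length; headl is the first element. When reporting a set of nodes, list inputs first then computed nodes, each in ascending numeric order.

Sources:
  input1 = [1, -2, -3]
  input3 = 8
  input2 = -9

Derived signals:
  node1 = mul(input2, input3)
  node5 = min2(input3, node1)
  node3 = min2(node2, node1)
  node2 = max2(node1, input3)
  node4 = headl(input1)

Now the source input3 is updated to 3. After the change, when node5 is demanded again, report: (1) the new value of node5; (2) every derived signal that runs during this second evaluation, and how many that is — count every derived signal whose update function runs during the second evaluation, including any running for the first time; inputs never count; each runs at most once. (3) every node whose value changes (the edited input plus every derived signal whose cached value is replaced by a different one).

Demanding node5 again yields -27.
2 derived signals run: node1, node5.
The nodes whose values change: input3, node1, node5.

First demand of the output computes:
  node1 = mul(-9, 8) = -72
  node5 = min2(8, -72) = -72

After the edit, cleaning proceeds:
  node1: a read changed (input3 8->3) — executes, giving -27.
  node5: a read changed (input3 8->3; node1 -72->-27) — executes, giving -27.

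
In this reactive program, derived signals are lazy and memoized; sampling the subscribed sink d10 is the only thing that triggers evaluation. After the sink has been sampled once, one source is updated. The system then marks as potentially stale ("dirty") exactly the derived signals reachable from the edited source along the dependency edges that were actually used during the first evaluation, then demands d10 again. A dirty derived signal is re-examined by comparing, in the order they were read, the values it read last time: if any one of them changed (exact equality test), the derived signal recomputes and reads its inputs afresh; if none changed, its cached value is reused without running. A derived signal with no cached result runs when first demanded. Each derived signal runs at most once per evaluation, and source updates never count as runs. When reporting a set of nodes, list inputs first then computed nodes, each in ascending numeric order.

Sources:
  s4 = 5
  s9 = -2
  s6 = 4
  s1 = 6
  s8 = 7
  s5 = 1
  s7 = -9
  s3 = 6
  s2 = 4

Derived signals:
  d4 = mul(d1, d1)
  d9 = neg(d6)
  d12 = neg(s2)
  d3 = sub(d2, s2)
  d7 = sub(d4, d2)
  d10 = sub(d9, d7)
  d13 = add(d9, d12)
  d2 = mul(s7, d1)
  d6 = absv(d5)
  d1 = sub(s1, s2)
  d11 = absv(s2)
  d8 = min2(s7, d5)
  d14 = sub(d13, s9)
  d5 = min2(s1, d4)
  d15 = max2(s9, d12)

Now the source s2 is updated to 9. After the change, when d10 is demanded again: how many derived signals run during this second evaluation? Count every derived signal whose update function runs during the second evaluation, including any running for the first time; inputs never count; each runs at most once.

8 derived signals run: d1, d2, d4, d5, d6, d7, d9, d10.

First demand of the output computes:
  d1 = sub(6, 4) = 2
  d2 = mul(-9, 2) = -18
  d4 = mul(2, 2) = 4
  d5 = min2(6, 4) = 4
  d6 = absv(4) = 4
  d7 = sub(4, -18) = 22
  d9 = neg(4) = -4
  d10 = sub(-4, 22) = -26

After the edit, cleaning proceeds:
  d1: a read changed (s2 4->9) — executes, giving -3.
  d2: a read changed (d1 2->-3) — executes, giving 27.
  d4: a read changed (d1 2->-3; d1 2->-3) — executes, giving 9.
  d5: a read changed (d4 4->9) — executes, giving 6.
  d6: a read changed (d5 4->6) — executes, giving 6.
  d7: a read changed (d4 4->9; d2 -18->27) — executes, giving -18.
  d9: a read changed (d6 4->6) — executes, giving -6.
  d10: a read changed (d9 -4->-6; d7 22->-18) — executes, giving 12.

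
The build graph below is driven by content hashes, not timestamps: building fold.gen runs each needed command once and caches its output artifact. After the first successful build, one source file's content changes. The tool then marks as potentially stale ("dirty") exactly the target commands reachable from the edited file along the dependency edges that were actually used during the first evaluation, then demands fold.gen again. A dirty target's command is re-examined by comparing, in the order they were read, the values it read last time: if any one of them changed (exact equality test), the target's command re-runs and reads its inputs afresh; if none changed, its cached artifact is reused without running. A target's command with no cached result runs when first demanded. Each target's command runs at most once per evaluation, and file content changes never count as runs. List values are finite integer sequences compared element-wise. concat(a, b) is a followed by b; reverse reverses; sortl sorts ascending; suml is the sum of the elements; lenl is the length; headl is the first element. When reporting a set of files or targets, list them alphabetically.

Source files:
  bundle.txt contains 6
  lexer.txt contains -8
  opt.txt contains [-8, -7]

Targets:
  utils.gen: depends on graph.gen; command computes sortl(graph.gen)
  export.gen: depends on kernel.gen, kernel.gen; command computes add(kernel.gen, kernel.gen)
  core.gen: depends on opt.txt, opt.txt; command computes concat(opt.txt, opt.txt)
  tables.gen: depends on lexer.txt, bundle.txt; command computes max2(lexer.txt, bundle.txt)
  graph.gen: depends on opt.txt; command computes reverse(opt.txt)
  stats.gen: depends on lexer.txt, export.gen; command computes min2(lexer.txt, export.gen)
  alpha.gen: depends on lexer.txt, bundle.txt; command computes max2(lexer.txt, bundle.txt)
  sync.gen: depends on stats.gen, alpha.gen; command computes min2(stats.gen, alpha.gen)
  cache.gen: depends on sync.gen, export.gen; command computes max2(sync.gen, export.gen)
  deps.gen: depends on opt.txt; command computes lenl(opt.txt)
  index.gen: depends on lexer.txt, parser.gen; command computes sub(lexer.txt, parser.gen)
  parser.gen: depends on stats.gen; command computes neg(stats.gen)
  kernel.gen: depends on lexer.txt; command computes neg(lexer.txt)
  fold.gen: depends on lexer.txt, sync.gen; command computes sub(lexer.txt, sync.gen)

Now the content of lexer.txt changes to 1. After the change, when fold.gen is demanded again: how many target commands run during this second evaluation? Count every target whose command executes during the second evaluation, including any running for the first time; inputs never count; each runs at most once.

Run set: alpha.gen, export.gen, fold.gen, kernel.gen, stats.gen, sync.gen (6 run).

Initial pass — values computed on the first demand:
  alpha.gen = max2(-8, 6) = 6
  kernel.gen = neg(-8) = 8
  export.gen = add(8, 8) = 16
  stats.gen = min2(-8, 16) = -8
  sync.gen = min2(-8, 6) = -8
  fold.gen = sub(-8, -8) = 0

Second demand — change propagation:
  alpha.gen: re-runs because lexer.txt -8->1; new result 6 (unchanged).
  kernel.gen: re-runs because lexer.txt -8->1; new result -1.
  export.gen: re-runs because kernel.gen 8->-1; kernel.gen 8->-1; new result -2.
  stats.gen: re-runs because lexer.txt -8->1; export.gen 16->-2; new result -2.
  sync.gen: re-runs because stats.gen -8->-2; new result -2.
  fold.gen: re-runs because lexer.txt -8->1; sync.gen -8->-2; new result 3.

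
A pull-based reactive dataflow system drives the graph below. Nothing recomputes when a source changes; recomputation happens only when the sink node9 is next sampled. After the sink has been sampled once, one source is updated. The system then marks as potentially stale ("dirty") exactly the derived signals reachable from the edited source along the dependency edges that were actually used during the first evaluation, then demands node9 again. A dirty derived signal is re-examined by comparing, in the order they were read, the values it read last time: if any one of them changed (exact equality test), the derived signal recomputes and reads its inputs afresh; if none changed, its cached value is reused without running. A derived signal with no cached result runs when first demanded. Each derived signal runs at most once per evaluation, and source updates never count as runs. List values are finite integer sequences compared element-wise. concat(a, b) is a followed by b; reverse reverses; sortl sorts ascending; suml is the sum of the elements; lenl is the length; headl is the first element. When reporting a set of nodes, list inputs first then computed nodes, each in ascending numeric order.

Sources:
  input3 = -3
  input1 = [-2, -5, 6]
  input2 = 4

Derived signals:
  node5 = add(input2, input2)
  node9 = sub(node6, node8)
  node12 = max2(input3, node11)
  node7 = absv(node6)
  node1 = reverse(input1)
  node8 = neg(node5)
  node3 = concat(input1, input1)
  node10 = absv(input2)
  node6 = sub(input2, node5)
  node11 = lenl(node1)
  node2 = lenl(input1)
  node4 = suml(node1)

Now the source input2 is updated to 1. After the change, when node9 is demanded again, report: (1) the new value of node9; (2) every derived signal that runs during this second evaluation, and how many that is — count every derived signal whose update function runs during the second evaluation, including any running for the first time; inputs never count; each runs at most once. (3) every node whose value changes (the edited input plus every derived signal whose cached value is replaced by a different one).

First evaluation (everything demanded from the output):
  node5 = add(4, 4) = 8
  node6 = sub(4, 8) = -4
  node8 = neg(8) = -8
  node9 = sub(-4, -8) = 4

Propagation after the edit:
  node5: runs — input2 4->1; input2 4->1; result 2.
  node6: runs — input2 4->1; node5 8->2; result -1.
  node8: runs — node5 8->2; result -2.
  node9: runs — node6 -4->-1; node8 -8->-2; result 1.

New value of node9: 1.
Derived signals that run: node5, node6, node8, node9 — 4 in total.
Values that change: input2, node5, node6, node8, node9.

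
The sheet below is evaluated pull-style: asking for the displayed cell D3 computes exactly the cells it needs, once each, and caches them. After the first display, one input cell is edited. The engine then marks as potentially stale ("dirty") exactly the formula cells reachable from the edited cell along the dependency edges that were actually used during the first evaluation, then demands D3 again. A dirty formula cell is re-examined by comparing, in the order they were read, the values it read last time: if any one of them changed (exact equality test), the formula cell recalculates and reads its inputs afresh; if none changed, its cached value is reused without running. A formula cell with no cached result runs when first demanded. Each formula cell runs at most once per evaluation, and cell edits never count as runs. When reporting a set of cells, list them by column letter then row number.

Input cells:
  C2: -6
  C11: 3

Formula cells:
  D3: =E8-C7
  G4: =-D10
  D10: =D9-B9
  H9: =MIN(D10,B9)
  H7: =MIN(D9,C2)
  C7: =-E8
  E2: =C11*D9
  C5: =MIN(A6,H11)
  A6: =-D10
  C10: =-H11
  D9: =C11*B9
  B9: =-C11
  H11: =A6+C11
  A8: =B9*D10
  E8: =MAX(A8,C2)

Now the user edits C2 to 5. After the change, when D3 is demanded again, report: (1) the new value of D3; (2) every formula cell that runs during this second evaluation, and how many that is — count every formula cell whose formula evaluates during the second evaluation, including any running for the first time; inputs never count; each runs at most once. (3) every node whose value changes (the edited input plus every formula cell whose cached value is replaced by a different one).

Demanding D3 again yields 36.
1 formula cells run: E8.
The nodes whose values change: C2.
Note the absorption at E8: it re-runs yet its value is the same, leaving the output's value untouched.

First demand of the output computes:
  B9 = -(3) = -3
  D9 = 3 * -3 = -9
  D10 = -9 - -3 = -6
  A8 = -3 * -6 = 18
  E8 = MAX(18, -6) = 18
  C7 = -(18) = -18
  D3 = 18 - -18 = 36

After the edit, cleaning proceeds:
  E8: a read changed (C2 -6->5) — executes, giving 18 — identical to its old value.
  C7: dirty, but its reads are unchanged (E8 unchanged); cached -18 stands.
  D3: dirty, but its reads are unchanged (E8 unchanged, C7 unchanged); cached 36 stands.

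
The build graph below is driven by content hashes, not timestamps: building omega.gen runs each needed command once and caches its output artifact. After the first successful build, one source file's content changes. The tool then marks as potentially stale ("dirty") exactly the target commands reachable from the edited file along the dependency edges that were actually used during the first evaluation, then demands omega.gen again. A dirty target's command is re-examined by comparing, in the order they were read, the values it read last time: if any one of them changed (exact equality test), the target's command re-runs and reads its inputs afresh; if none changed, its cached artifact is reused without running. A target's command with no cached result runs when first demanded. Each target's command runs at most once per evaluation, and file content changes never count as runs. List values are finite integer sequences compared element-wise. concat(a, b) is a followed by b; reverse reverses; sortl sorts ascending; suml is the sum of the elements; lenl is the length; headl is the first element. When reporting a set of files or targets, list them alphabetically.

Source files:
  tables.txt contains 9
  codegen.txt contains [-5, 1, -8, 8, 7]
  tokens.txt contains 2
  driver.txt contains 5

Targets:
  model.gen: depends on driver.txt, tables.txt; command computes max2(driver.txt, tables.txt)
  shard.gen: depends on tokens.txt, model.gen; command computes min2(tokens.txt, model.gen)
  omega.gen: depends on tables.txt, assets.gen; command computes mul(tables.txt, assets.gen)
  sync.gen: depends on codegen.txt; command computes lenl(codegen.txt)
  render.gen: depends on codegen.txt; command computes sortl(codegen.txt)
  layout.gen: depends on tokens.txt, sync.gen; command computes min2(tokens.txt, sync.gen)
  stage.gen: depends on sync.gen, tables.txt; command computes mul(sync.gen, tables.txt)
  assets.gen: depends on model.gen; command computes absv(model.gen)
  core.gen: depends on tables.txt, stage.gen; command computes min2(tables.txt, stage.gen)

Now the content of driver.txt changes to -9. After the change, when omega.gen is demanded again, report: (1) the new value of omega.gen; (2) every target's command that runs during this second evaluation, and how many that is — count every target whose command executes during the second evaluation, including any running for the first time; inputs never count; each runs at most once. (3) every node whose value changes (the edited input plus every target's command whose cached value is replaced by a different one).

Initial pass — values computed on the first demand:
  model.gen = max2(5, 9) = 9
  assets.gen = absv(9) = 9
  omega.gen = mul(9, 9) = 81

Second demand — change propagation:
  model.gen: re-runs because driver.txt 5->-9; new result 9 (unchanged).
  assets.gen: re-examined; everything it read last time is the same (model.gen unchanged) — cache 9 kept, no run.
  omega.gen: re-examined; everything it read last time is the same (tables.txt unchanged, assets.gen unchanged) — cache 81 kept, no run.

The important point: model.gen recomputes to an identical value, and the output ends up unchanged.

omega.gen now evaluates to 81.
Run set: model.gen (1 run).
Changed values: driver.txt.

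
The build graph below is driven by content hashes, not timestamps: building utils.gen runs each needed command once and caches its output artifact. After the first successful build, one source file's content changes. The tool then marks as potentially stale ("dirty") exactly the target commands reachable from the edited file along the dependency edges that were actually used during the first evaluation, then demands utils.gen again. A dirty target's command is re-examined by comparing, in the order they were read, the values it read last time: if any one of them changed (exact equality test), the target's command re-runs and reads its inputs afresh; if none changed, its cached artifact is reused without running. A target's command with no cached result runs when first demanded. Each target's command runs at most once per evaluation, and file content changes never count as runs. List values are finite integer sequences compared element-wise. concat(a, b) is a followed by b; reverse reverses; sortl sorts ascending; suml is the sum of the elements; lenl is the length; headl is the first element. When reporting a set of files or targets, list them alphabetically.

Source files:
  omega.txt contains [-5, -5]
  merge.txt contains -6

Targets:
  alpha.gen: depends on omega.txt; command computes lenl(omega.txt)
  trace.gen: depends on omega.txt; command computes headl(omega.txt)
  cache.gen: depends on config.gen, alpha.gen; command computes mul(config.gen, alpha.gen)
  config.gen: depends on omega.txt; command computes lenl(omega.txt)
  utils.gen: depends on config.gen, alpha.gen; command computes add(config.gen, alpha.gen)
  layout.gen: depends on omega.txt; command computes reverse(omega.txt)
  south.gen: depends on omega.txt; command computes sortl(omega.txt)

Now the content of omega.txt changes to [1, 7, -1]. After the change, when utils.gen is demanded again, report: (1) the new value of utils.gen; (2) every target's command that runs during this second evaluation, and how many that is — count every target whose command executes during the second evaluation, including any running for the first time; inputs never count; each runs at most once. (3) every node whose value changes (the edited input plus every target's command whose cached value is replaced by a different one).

Initial pass — values computed on the first demand:
  alpha.gen = lenl([-5, -5]) = 2
  config.gen = lenl([-5, -5]) = 2
  utils.gen = add(2, 2) = 4

Second demand — change propagation:
  alpha.gen: re-runs because omega.txt [-5, -5]->[1, 7, -1]; new result 3.
  config.gen: re-runs because omega.txt [-5, -5]->[1, 7, -1]; new result 3.
  utils.gen: re-runs because config.gen 2->3; alpha.gen 2->3; new result 6.

utils.gen now evaluates to 6.
Run set: alpha.gen, config.gen, utils.gen (3 run).
Changed values: alpha.gen, config.gen, omega.txt, utils.gen.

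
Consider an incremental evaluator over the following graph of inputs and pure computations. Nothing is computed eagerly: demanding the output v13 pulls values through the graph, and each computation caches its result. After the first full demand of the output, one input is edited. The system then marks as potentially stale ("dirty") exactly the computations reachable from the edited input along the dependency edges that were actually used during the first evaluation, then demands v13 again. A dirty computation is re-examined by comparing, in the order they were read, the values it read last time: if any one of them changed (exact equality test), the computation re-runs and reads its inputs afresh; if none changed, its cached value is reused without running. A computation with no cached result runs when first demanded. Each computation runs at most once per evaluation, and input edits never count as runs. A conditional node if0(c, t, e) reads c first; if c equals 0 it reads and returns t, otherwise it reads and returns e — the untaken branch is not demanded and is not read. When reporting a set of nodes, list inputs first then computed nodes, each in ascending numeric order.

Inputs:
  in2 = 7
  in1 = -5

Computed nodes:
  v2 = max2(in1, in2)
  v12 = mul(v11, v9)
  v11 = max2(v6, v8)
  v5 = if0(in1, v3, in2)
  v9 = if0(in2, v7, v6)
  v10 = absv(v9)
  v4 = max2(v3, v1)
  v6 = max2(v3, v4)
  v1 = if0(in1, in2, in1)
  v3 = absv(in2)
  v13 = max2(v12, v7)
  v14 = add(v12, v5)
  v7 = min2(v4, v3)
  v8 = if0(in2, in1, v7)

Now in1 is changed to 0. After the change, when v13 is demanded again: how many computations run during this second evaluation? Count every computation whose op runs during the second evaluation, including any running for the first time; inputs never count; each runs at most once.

Run set: v1, v4 (2 run).
The important point: v4 recomputes to an identical value, and the output ends up unchanged.

Initial pass — values computed on the first demand:
  v1 = if0(in1=-5 -> else branch in1) = -5
  v3 = absv(7) = 7
  v4 = max2(7, -5) = 7
  v6 = max2(7, 7) = 7
  v7 = min2(7, 7) = 7
  v8 = if0(in2=7 -> else branch v7) = 7
  v9 = if0(in2=7 -> else branch v6) = 7
  v11 = max2(7, 7) = 7
  v12 = mul(7, 7) = 49
  v13 = max2(49, 7) = 49

Second demand — change propagation:
  v1: re-runs because in1 -5->0; in1 -5->0; new result 7.
  v4: re-runs because v1 -5->7; new result 7 (unchanged).
  v6: re-examined; everything it read last time is the same (v3 unchanged, v4 unchanged) — cache 7 kept, no run.
  v7: re-examined; everything it read last time is the same (v4 unchanged, v3 unchanged) — cache 7 kept, no run.
  v8: re-examined; everything it read last time is the same (in2 unchanged, v7 unchanged) — cache 7 kept, no run.
  v9: re-examined; everything it read last time is the same (in2 unchanged, v6 unchanged) — cache 7 kept, no run.
  v11: re-examined; everything it read last time is the same (v6 unchanged, v8 unchanged) — cache 7 kept, no run.
  v12: re-examined; everything it read last time is the same (v11 unchanged, v9 unchanged) — cache 49 kept, no run.
  v13: re-examined; everything it read last time is the same (v12 unchanged, v7 unchanged) — cache 49 kept, no run.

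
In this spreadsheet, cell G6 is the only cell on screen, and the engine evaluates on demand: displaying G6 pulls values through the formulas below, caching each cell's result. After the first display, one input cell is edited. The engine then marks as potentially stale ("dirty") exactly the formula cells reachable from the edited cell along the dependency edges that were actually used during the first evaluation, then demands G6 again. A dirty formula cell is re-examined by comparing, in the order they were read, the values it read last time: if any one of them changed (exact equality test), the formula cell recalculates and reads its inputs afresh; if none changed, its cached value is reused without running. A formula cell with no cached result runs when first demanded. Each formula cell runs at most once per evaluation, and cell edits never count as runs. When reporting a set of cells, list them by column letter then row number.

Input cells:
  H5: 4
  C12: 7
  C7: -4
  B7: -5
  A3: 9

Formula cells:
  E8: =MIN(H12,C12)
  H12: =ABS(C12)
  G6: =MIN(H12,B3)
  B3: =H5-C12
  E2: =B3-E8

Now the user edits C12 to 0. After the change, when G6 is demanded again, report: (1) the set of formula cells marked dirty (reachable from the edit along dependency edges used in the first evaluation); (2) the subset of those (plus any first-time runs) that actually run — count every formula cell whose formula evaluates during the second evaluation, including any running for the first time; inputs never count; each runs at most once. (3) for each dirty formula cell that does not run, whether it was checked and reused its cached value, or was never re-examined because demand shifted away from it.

Initial pass — values computed on the first demand:
  B3 = 4 - 7 = -3
  H12 = ABS(7) = 7
  G6 = MIN(7, -3) = -3

Second demand — change propagation:
  B3: re-runs because C12 7->0; new result 4.
  H12: re-runs because C12 7->0; new result 0.
  G6: re-runs because H12 7->0; B3 -3->4; new result 0.

Dirty set: B3, G6, H12.
Run set: B3, G6, H12 (3 run).
All dirty formula cells ended up running.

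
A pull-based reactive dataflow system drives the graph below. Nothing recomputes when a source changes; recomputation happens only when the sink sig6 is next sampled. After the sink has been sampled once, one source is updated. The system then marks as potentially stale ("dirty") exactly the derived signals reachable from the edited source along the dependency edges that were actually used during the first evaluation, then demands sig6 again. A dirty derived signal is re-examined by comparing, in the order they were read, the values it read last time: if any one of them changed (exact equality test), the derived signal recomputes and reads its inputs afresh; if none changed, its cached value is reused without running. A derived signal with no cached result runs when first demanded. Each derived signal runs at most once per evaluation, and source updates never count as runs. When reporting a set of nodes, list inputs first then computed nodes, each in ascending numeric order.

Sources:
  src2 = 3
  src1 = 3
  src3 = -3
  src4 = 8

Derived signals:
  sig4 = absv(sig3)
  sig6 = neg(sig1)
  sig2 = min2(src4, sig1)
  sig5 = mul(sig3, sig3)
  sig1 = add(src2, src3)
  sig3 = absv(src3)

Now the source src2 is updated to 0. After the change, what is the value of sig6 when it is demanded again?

New value of sig6: 3.

First evaluation (everything demanded from the output):
  sig1 = add(3, -3) = 0
  sig6 = neg(0) = 0

Propagation after the edit:
  sig1: runs — src2 3->0; result -3.
  sig6: runs — sig1 0->-3; result 3.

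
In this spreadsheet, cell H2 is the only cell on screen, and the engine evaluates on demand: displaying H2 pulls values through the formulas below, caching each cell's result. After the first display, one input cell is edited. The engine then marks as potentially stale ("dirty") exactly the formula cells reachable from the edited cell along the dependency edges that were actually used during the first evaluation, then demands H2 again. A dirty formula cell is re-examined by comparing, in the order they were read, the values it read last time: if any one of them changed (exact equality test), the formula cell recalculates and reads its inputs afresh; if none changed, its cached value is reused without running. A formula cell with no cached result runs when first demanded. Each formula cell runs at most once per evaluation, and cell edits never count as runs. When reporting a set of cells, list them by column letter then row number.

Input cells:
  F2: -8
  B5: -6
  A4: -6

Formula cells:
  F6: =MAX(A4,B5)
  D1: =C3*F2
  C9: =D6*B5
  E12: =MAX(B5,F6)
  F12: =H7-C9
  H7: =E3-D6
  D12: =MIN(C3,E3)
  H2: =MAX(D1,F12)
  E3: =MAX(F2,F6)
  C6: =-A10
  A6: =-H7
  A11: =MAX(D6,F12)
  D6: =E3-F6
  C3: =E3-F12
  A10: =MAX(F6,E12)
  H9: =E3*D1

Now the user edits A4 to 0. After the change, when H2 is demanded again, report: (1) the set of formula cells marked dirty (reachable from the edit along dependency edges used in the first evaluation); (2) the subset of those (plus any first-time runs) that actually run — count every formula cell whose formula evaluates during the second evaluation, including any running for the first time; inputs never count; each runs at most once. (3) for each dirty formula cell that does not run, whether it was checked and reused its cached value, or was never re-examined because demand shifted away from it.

Dirty set: C3, C9, D1, D6, E3, F6, F12, H2, H7.
Run set: C3, D6, E3, F6, F12, H2, H7 (7 run).
Re-examined without running (cache reused): C9, D1.
The important point: at C9 every value read last time is unchanged, so the dirty flag clears without a run.

Initial pass — values computed on the first demand:
  F6 = MAX(-6, -6) = -6
  E3 = MAX(-8, -6) = -6
  D6 = -6 - -6 = 0
  C9 = 0 * -6 = 0
  H7 = -6 - 0 = -6
  F12 = -6 - 0 = -6
  C3 = -6 - -6 = 0
  D1 = 0 * -8 = 0
  H2 = MAX(0, -6) = 0

Second demand — change propagation:
  F6: re-runs because A4 -6->0; new result 0.
  E3: re-runs because F6 -6->0; new result 0.
  D6: re-runs because E3 -6->0; F6 -6->0; new result 0 (unchanged).
  C9: re-examined; everything it read last time is the same (D6 unchanged, B5 unchanged) — cache 0 kept, no run.
  H7: re-runs because E3 -6->0; new result 0.
  F12: re-runs because H7 -6->0; new result 0.
  C3: re-runs because E3 -6->0; F12 -6->0; new result 0 (unchanged).
  D1: re-examined; everything it read last time is the same (C3 unchanged, F2 unchanged) — cache 0 kept, no run.
  H2: re-runs because F12 -6->0; new result 0 (unchanged).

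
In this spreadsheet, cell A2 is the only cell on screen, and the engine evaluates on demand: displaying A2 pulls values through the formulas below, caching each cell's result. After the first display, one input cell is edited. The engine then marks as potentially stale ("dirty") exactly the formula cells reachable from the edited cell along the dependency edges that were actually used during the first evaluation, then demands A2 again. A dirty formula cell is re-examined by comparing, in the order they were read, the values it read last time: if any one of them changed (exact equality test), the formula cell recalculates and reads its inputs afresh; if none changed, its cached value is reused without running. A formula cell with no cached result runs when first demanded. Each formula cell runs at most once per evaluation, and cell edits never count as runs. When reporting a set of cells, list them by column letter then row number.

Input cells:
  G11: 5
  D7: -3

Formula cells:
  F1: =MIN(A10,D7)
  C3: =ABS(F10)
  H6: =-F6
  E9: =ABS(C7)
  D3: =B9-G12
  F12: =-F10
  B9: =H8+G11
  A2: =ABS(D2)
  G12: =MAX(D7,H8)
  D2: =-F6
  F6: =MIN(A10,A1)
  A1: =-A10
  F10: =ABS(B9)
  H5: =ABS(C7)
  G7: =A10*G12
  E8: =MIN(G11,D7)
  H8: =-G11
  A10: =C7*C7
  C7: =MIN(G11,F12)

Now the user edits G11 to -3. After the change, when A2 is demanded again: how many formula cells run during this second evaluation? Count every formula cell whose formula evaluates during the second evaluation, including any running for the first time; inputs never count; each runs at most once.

Initial pass — values computed on the first demand:
  H8 = -(5) = -5
  B9 = -5 + 5 = 0
  F10 = ABS(0) = 0
  F12 = -(0) = 0
  C7 = MIN(5, 0) = 0
  A10 = 0 * 0 = 0
  A1 = -(0) = 0
  F6 = MIN(0, 0) = 0
  D2 = -(0) = 0
  A2 = ABS(0) = 0

Second demand — change propagation:
  H8: re-runs because G11 5->-3; new result 3.
  B9: re-runs because H8 -5->3; G11 5->-3; new result 0 (unchanged).
  F10: re-examined; everything it read last time is the same (B9 unchanged) — cache 0 kept, no run.
  F12: re-examined; everything it read last time is the same (F10 unchanged) — cache 0 kept, no run.
  C7: re-runs because G11 5->-3; new result -3.
  A10: re-runs because C7 0->-3; C7 0->-3; new result 9.
  A1: re-runs because A10 0->9; new result -9.
  F6: re-runs because A10 0->9; A1 0->-9; new result -9.
  D2: re-runs because F6 0->-9; new result 9.
  A2: re-runs because D2 0->9; new result 9.

The important point: at F10 every value read last time is unchanged, so the dirty flag clears without a run.

Run set: A1, A2, A10, B9, C7, D2, F6, H8 (8 run).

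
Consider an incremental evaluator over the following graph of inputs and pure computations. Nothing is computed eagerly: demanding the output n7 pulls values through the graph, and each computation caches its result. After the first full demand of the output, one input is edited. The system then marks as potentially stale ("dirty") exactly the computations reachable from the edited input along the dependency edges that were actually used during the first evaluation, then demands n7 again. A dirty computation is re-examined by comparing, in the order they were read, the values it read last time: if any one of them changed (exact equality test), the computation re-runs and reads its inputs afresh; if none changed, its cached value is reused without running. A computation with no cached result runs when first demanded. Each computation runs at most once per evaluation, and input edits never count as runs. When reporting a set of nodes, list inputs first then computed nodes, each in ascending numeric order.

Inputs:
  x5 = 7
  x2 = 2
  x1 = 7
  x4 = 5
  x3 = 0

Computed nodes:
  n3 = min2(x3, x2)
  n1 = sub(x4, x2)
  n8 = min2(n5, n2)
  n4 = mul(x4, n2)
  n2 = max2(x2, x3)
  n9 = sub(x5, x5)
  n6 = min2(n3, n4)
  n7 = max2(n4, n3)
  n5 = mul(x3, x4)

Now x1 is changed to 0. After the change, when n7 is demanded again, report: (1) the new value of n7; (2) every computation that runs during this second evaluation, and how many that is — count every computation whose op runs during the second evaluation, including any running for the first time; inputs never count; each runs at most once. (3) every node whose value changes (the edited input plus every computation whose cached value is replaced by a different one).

n7 now evaluates to 10.
Run set: none (0 run).
Changed values: x1.
The important point: nothing the output needs ever reads x1, so the edit is invisible to it.

Initial pass — values computed on the first demand:
  n2 = max2(2, 0) = 2
  n3 = min2(0, 2) = 0
  n4 = mul(5, 2) = 10
  n7 = max2(10, 0) = 10

Second demand — change propagation:
  no demanded computation ever read x1, so the edit dirties nothing and nothing runs.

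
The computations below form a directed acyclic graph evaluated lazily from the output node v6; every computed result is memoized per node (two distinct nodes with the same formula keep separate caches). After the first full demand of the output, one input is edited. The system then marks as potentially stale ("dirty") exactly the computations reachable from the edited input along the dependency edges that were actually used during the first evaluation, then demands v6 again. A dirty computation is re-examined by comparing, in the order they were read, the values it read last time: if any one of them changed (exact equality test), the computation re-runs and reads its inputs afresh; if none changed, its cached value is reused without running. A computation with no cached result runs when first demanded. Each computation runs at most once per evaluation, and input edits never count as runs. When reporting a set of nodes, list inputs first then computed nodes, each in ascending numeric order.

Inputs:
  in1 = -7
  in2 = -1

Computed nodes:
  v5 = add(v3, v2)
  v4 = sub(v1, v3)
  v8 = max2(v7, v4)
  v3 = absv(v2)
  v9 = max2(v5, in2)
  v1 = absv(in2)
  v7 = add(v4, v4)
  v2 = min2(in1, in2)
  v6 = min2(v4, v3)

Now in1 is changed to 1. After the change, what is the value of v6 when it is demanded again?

Demanding v6 again yields 0.

First demand of the output computes:
  v1 = absv(-1) = 1
  v2 = min2(-7, -1) = -7
  v3 = absv(-7) = 7
  v4 = sub(1, 7) = -6
  v6 = min2(-6, 7) = -6

After the edit, cleaning proceeds:
  v2: a read changed (in1 -7->1) — executes, giving -1.
  v3: a read changed (v2 -7->-1) — executes, giving 1.
  v4: a read changed (v3 7->1) — executes, giving 0.
  v6: a read changed (v4 -6->0; v3 7->1) — executes, giving 0.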